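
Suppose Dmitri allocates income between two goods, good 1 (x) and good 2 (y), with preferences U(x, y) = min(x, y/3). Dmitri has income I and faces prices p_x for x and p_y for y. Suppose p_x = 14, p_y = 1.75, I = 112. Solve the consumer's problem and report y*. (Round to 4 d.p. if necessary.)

Demand: x*(p_x,p_y,I) = I/(p_x + 3·p_y), y* = 3·I/(p_x + 3·p_y).
Here 14 + 3·1.75 = 19.25, giving y* = 17.4545.

y* = 17.4545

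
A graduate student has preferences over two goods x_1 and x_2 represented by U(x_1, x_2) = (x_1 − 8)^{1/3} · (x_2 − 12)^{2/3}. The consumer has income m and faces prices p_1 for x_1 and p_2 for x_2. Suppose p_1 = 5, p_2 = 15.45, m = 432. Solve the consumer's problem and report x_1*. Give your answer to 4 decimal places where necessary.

x_1* = 21.7733

After buying the subsistence bundle (8, 12), a share 1/3 of the remaining income goes to x_1: x_1* = 8 + 1/3·(m − 8p_1 − 12p_2)/p_1.
Discretionary income = 432 − 8·5 − 12·15.45 = 206.6; x_1* = 8 + 1/3·206.6/5 = 21.7733.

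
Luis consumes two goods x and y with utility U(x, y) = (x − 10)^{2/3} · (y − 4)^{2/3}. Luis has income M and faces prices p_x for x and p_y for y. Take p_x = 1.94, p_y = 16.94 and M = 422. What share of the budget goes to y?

share on y = 0.5573

Let x' = x−10, y' = y−4. MRS = y'/x' = p_x/p_y.
Substituting into the budget: x* = 10 + 0.5·(M − 10·p_x − 4·p_y)/p_x, and y* = 4 + 0.5·(…)/p_y.
Discretionary income = 422 − 10·1.94 − 4·16.94 = 334.84; x* = 10 + 0.5·334.84/1.94 = 96.299; y* = 4 + 0.5·334.84/16.94 = 13.8831.
Expenditure on y: 16.94·13.8831 = 235.18; share = 0.5573.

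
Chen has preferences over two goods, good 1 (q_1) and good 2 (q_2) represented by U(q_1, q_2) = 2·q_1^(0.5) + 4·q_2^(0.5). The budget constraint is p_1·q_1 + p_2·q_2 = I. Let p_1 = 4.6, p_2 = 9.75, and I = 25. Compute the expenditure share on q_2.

share on q_2 = 0.6536

MRS = MU_q_1/MU_q_2 = (1/2)·(q_2/q_1)^(0.5). Set equal to p_1/p_2.
Solve for the ratio: q_2/q_1 = [2·p_1/p_2]^(2).
Substitute q_2 = (q_2/q_1)·q_1 into the budget: q_1* = I/(p_1 + p_2·(q_2/q_1)).
Numerically q_2/q_1 = 0.890362, so q_1* = 25/(4.6 + 9.75·0.890362) = 1.8824 and q_2* = 0.890362·1.8824 = 1.676.
Expenditure on q_2: 9.75·1.676 = 16.341; share = 0.6536.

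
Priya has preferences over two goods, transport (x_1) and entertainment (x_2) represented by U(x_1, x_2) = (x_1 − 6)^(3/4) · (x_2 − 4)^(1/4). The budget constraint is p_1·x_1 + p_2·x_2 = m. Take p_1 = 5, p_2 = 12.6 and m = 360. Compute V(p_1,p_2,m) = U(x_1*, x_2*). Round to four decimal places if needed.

V = 25.2929

Discretionary income = 360 − 6·5 − 4·12.6 = 279.6; x_1* = 6 + 0.75·279.6/5 = 47.94; x_2* = 4 + 0.25·279.6/12.6 = 9.5476.
Utility at the optimum: U(47.94, 9.5476) = 25.2929.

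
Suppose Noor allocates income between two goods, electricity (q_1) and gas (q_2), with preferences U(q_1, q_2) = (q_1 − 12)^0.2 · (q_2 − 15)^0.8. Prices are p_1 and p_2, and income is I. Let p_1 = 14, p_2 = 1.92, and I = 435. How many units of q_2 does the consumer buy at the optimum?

MRS = (1/4)·(q_2−15)/(q_1−12). Tangency with p_1/p_2 gives q_2−15 = 4·(p_1/p_2)·(q_1−12).
After buying the subsistence bundle (12, 15), a share 0.2 of the remaining income goes to q_1: q_1* = 12 + 0.2·(I − 12p_1 − 15p_2)/p_1.
Discretionary income = 435 − 12·14 − 15·1.92 = 238.2; q_2* = 15 + 0.8·238.2/1.92 = 114.25.

q_2* = 114.25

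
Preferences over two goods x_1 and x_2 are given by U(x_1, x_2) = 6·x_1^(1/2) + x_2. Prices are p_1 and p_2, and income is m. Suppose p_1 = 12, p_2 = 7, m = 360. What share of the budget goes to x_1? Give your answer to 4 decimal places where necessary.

share on x_1 = 0.1021

Solve: √x_1 = 3·p_2/p_1, so x_1*(p_1,p_2) = (3·p_2/p_1)², and x_2* = (m − p_1·x_1*)/p_2.
Plugging in: x_1* = (3·7/12)² = 3.0625, x_2* = 46.1786.
Expenditure on x_1: 12·3.0625 = 36.75; share = 0.1021.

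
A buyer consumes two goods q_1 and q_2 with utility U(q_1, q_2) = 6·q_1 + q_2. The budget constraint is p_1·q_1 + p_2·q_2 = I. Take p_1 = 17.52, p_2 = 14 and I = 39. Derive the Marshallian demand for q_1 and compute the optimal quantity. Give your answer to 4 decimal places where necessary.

Linear utility — the consumer picks whichever good has higher MU/price: 6/17.52 = 0.3425 vs 1/14 = 0.0714.
q_1 gives more utility per dollar, so spend all income on q_1: q_1* = I/p_1, q_2* = 0.
Numerically: q_1* = 2.226, q_2* = 0.

q_1* = 2.226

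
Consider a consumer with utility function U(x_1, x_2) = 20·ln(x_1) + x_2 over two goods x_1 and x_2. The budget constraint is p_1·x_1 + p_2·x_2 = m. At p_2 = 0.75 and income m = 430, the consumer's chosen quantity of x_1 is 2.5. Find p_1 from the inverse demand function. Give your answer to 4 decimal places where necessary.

p_1 = 6

Set MRS = p_1/p_2: (20/x_1)/1 = p_1/p_2.
So x_1*(p_1,p_2) = 20·p_2/p_1, independent of income; and x_2* = (m − 20·p_2)/p_2.
Set x_1* = 2.5 in the demand function and solve for p_1: p_1 = 6.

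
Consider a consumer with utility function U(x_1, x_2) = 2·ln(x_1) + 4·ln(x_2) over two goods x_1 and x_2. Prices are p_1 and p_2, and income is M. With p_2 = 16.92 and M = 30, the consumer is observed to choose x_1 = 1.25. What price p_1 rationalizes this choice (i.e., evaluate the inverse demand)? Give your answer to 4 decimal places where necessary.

Tangency: MRS = (1/2)·x_2/x_1 = p_1/p_2.
Rearranging, p_2·x_2 = 2·p_1·x_1. Substituting into the budget gives p_1·x_1·(1 + 2) = M.
Demand: x_1*(p_1,p_2,M) = 1/3·M/p_1 and x_2* = 2/3·M/p_2.
Set x_1* = 1.25 in the demand function and solve for p_1: p_1 = 8.

p_1 = 8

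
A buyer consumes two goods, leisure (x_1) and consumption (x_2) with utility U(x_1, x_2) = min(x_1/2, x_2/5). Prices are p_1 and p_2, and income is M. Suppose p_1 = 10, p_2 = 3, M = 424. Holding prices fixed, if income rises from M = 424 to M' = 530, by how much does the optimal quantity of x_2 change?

Δx_2* = 15.1429

With perfect complements, no substitution: consume in ratio x_1:x_2 = 2:5.
Budget: p_1·x_1 + p_2·(5/2)·x_1 = M, so (2·p_1 + 5·p_2)·x_1 = 2·M.
Demand: x_1*(p_1,p_2,M) = 2·M/(2·p_1 + 5·p_2), x_2* = 5·M/(2·p_1 + 5·p_2).
Here 2·10 + 5·3 = 35, giving x_2* = 60.5714.
At M' = 530: x_2* = 75.7143. Change: 75.7143 − 60.5714 = 15.1429.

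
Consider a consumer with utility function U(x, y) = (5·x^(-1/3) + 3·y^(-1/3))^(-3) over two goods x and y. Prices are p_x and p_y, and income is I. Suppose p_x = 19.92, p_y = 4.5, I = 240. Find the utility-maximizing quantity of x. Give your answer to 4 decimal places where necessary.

MRS = MU_x/MU_y = (5/3)·(y/x)^(4/3). Set equal to p_x/p_y.
Solve for the ratio: y/x = [(3/5)·p_x/p_y]^(0.75).
With the ratio pinned down, the budget gives x* = I/(p_x + p_y·(y/x)) and y* = (y/x)·x*.
Numerically y/x = 2.080516, so x* = 240/(19.92 + 4.5·2.080516) = 8.1961.

x* = 8.1961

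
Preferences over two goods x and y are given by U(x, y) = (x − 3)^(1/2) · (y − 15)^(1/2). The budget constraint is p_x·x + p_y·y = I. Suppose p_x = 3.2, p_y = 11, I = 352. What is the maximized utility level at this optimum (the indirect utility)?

Let x' = x−3, y' = y−15. MRS = y'/x' = p_x/p_y.
Substituting into the budget: x* = 3 + 0.5·(I − 3·p_x − 15·p_y)/p_x, and y* = 15 + 0.5·(…)/p_y.
Discretionary income = 352 − 3·3.2 − 15·11 = 177.4; x* = 3 + 0.5·177.4/3.2 = 30.7188; y* = 15 + 0.5·177.4/11 = 23.0636.
Utility at the optimum: U(30.7188, 23.0636) = 14.9504.

V = 14.9504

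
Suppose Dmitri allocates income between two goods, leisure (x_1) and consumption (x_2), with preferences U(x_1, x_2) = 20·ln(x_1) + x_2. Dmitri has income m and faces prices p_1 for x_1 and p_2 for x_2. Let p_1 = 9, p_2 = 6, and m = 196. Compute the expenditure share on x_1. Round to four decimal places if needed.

share on x_1 = 0.6122

Set MRS = p_1/p_2: (20/x_1)/1 = p_1/p_2.
So x_1*(p_1,p_2) = 20·p_2/p_1, independent of income; and x_2* = (m − 20·p_2)/p_2.
At the given prices: x_1* = 20·6/9 = 13.3333, and x_2* = 12.6667.
Expenditure on x_1: 9·13.3333 = 120; share = 0.6122.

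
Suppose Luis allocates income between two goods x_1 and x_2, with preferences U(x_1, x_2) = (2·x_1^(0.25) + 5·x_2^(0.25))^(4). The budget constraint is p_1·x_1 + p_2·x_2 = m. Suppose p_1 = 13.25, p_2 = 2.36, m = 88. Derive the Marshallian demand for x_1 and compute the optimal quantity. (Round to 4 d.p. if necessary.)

MU_x_1 ∝ 2·x_1^(-0.75), MU_x_2 ∝ 5·x_2^(-0.75), so MRS = (2/5)·(x_2/x_1)^(0.75) = p_1/p_2.
Solve for the ratio: x_2/x_1 = [(5/2)·p_1/p_2]^(4/3).
With the ratio pinned down, the budget gives x_1* = m/(p_1 + p_2·(x_2/x_1)) and x_2* = (x_2/x_1)·x_1*.
Numerically x_2/x_1 = 33.857783, so x_1* = 88/(13.25 + 2.36·33.857783) = 0.9447.

x_1* = 0.9447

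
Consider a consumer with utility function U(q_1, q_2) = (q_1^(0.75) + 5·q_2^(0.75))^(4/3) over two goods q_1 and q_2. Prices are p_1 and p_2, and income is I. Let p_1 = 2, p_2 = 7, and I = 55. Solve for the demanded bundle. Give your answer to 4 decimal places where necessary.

q_1* = 1.7654, q_2* = 7.3527

From the CES first-order condition, (1/5)·(q_2/q_1)^(0.25) = p_1/p_2.
Hence q_2/q_1 = (5·p_1/p_2)^(1/(0.25)), i.e. raised to the 4 power.
With the ratio pinned down, the budget gives q_1* = I/(p_1 + p_2·(q_2/q_1)) and q_2* = (q_2/q_1)·q_1*.
Numerically q_2/q_1 = 4.164931, so q_1* = 55/(2 + 7·4.164931) = 1.7654 and q_2* = 4.164931·1.7654 = 7.3527.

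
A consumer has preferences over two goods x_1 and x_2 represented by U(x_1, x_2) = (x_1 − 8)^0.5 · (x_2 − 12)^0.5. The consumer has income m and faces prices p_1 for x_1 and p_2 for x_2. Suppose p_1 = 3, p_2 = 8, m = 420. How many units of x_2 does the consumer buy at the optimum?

x_2* = 30.75

Let x_1' = x_1−8, x_2' = x_2−12. MRS = x_2'/x_1' = p_1/p_2.
After buying the subsistence bundle (8, 12), a share 0.5 of the remaining income goes to x_1: x_1* = 8 + 0.5·(m − 8p_1 − 12p_2)/p_1.
Discretionary income = 420 − 8·3 − 12·8 = 300; x_2* = 12 + 0.5·300/8 = 30.75.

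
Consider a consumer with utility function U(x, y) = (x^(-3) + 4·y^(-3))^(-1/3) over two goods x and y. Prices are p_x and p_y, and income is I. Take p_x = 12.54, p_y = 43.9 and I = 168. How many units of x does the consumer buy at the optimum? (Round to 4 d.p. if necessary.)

MRS = MU_x/MU_y = (1/4)·(y/x)^(4). Set equal to p_x/p_y.
Hence y/x = (4·p_x/p_y)^(1/(4)), i.e. raised to the 0.25 power.
Substitute y = (y/x)·x into the budget: x* = I/(p_x + p_y·(y/x)).
Numerically y/x = 1.033887, so x* = 168/(12.54 + 43.9·1.033887) = 2.9002.

x* = 2.9002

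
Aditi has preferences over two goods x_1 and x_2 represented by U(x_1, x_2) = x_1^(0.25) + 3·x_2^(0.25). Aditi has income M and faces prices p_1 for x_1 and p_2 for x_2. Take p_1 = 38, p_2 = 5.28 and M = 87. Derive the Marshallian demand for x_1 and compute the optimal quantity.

MRS = MU_x_1/MU_x_2 = (1/3)·(x_2/x_1)^(0.75). Set equal to p_1/p_2.
Hence x_2/x_1 = (3·p_1/p_2)^(1/(0.75)), i.e. raised to the 4/3 power.
Substitute x_2 = (x_2/x_1)·x_1 into the budget: x_1* = M/(p_1 + p_2·(x_2/x_1)).
Numerically x_2/x_1 = 60.121237, so x_1* = 87/(38 + 5.28·60.121237) = 0.2448.

x_1* = 0.2448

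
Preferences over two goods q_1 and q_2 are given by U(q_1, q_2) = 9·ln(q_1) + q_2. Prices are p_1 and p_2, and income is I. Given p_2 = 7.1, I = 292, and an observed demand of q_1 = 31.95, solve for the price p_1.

p_1 = 2

Set MRS = p_1/p_2: (9/q_1)/1 = p_1/p_2.
So q_1*(p_1,p_2) = 9·p_2/p_1, independent of income; and q_2* = (I − 9·p_2)/p_2.
Set q_1* = 31.95 in the demand function and solve for p_1: p_1 = 2.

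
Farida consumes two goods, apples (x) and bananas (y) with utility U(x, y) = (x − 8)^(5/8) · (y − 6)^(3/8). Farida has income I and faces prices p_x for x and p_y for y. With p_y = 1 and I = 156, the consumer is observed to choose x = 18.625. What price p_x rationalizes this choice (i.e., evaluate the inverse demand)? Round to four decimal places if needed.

p_x = 6

MRS = (5/3)·(y−6)/(x−8). Tangency with p_x/p_y gives y−6 = (3/5)·(p_x/p_y)·(x−8).
After buying the subsistence bundle (8, 6), a share 0.625 of the remaining income goes to x: x* = 8 + 0.625·(I − 8p_x − 6p_y)/p_x.
Set x* = 18.625 in the demand function and solve for p_x: p_x = 6.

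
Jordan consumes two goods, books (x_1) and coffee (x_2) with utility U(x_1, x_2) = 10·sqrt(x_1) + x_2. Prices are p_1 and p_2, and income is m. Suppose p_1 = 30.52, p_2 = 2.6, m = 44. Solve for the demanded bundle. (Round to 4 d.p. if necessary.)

x_1* = 0.1814, x_2* = 14.7933

Solve: √x_1 = 5·p_2/p_1, so x_1*(p_1,p_2) = (5·p_2/p_1)², and x_2* = (m − p_1·x_1*)/p_2.
Plugging in: x_1* = (5·2.6/30.52)² = 0.1814, x_2* = 14.7933.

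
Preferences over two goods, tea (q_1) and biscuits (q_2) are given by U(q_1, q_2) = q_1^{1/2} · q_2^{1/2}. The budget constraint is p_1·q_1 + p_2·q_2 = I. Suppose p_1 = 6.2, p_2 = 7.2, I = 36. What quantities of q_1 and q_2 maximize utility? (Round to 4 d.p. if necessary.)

q_1* = 2.9032, q_2* = 2.5

Demand: q_1*(p_1,p_2,I) = 0.5·I/p_1 and q_2* = 0.5·I/p_2.
At p_1=6.2, p_2=7.2, I=36: q_1* = 0.5·36/6.2 = 2.9032, q_2* = 2.5.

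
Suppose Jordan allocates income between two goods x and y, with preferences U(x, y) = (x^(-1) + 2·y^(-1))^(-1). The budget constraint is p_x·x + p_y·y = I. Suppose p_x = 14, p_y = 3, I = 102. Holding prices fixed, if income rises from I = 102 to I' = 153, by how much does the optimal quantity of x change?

Δx* = 2.2016

MU_x ∝ x^(-2), MU_y ∝ 2·y^(-2), so MRS = (1/2)·(y/x)^(2) = p_x/p_y.
Hence y/x = (2·p_x/p_y)^(1/(2)), i.e. raised to the 0.5 power.
With the ratio pinned down, the budget gives x* = I/(p_x + p_y·(y/x)) and y* = (y/x)·x*.
Numerically y/x = 3.05505, so x* = 102/(14 + 3·3.05505) = 4.4032.
At I' = 153: x* = 6.6047. Change: 6.6047 − 4.4032 = 2.2016.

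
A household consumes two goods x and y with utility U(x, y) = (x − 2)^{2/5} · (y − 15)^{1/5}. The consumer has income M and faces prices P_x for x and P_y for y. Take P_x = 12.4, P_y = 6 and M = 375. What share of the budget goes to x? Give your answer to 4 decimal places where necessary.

Let x' = x−2, y' = y−15. MRS = 2·y'/x' = P_x/P_y.
Substituting into the budget: x* = 2 + 2/3·(M − 2·P_x − 15·P_y)/P_x, and y* = 15 + 1/3·(…)/P_y.
Discretionary income = 375 − 2·12.4 − 15·6 = 260.2; x* = 2 + 2/3·260.2/12.4 = 15.9892; y* = 15 + 1/3·260.2/6 = 29.4556.
Expenditure on x: 12.4·15.9892 = 198.2667; share = 0.5287.

share on x = 0.5287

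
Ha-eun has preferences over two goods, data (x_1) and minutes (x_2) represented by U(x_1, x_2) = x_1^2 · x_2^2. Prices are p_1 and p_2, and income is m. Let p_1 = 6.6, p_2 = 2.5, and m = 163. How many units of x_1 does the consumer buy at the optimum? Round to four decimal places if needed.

x_1* = 12.3485

Tangency: MRS = x_2/x_1 = p_1/p_2.
Rearranging, p_2·x_2 = p_1·x_1. Substituting into the budget gives p_1·x_1·(1 + 1) = m.
Demand: x_1*(p_1,p_2,m) = 0.5·m/p_1 and x_2* = 0.5·m/p_2.
At p_1=6.6, p_2=2.5, m=163: x_1* = 0.5·163/6.6 = 12.3485.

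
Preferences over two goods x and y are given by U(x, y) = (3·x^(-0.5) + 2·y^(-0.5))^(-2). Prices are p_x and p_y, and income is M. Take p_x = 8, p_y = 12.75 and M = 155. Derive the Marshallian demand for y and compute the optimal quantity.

y* = 5.7295

With the ratio pinned down, the budget gives x* = M/(p_x + p_y·(y/x)) and y* = (y/x)·x*.
Numerically y/x = 0.559318, so x* = 155/(8 + 12.75·0.559318) = 10.2437 and y* = 0.559318·10.2437 = 5.7295.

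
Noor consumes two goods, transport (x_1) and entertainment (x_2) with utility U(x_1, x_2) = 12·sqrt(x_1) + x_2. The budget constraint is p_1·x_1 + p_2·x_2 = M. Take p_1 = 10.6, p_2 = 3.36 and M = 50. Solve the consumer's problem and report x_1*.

MU_x_1 = 6/√x_1, MU_x_2 = 1. Tangency: 6/√x_1 = p_1/p_2.
Thus x_1* = (6·p_2/p_1)² — independent of M — with the rest of income spent on x_2.
Plugging in: x_1* = (6·3.36/10.6)² = 3.6172.

x_1* = 3.6172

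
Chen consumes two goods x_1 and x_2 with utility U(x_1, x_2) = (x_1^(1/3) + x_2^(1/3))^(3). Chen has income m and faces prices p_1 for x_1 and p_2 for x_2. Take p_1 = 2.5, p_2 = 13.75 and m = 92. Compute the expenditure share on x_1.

From the CES first-order condition, (x_2/x_1)^(2/3) = p_1/p_2.
Hence x_2/x_1 = (p_1/p_2)^(1/(2/3)), i.e. raised to the 1.5 power.
With the ratio pinned down, the budget gives x_1* = m/(p_1 + p_2·(x_2/x_1)) and x_2* = (x_2/x_1)·x_1*.
Numerically x_2/x_1 = 0.077528, so x_1* = 92/(2.5 + 13.75·0.077528) = 25.7992 and x_2* = 0.077528·25.7992 = 2.0001.
Expenditure on x_1: 2.5·25.7992 = 64.498; share = 0.7011.

share on x_1 = 0.7011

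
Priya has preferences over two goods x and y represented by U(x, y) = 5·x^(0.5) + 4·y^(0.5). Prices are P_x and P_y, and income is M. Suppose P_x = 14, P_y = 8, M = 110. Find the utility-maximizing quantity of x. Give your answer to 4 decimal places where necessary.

x* = 3.7062

Substitute y = (y/x)·x into the budget: x* = M/(P_x + P_y·(y/x)).
Numerically y/x = 1.96, so x* = 110/(14 + 8·1.96) = 3.7062.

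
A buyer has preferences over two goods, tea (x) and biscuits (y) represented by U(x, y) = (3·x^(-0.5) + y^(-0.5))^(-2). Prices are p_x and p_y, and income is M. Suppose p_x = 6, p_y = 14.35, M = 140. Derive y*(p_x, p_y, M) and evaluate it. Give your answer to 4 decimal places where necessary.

y* = 3.8178

MRS = MU_x/MU_y = 3·(y/x)^(1.5). Set equal to p_x/p_y.
Solve for the ratio: y/x = [(1/3)·p_x/p_y]^(2/3).
Substitute y = (y/x)·x into the budget: x* = M/(p_x + p_y·(y/x)).
Numerically y/x = 0.268814, so x* = 140/(6 + 14.35·0.268814) = 14.2024 and y* = 0.268814·14.2024 = 3.8178.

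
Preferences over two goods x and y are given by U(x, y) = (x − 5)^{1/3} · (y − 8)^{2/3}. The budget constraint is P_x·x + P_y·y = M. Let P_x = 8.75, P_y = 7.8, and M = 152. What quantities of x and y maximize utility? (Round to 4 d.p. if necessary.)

x* = 6.7467, y* = 11.9188

Let x' = x−5, y' = y−8. MRS = (1/2)·y'/x' = P_x/P_y.
Substituting into the budget: x* = 5 + 1/3·(M − 5·P_x − 8·P_y)/P_x, and y* = 8 + 2/3·(…)/P_y.
Discretionary income = 152 − 5·8.75 − 8·7.8 = 45.85; x* = 5 + 1/3·45.85/8.75 = 6.7467; y* = 8 + 2/3·45.85/7.8 = 11.9188.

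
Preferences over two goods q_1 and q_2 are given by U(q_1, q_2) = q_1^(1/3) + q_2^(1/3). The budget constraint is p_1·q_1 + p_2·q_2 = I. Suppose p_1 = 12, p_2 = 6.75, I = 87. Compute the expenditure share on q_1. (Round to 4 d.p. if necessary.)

share on q_1 = 0.4286

With the ratio pinned down, the budget gives q_1* = I/(p_1 + p_2·(q_2/q_1)) and q_2* = (q_2/q_1)·q_1*.
Numerically q_2/q_1 = 2.37037, so q_1* = 87/(12 + 6.75·2.37037) = 3.1071 and q_2* = 2.37037·3.1071 = 7.3651.
Expenditure on q_1: 12·3.1071 = 37.2857; share = 0.4286.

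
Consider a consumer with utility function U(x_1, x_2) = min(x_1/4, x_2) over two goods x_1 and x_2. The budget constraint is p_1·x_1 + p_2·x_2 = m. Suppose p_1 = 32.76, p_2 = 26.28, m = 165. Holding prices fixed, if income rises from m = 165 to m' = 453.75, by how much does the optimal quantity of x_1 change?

With perfect complements, no substitution: consume in ratio x_1:x_2 = 4:1.
Budget: p_1·x_1 + p_2·(1/4)·x_1 = m, so (4·p_1 + p_2)·x_1 = 4·m.
Demand: x_1*(p_1,p_2,m) = 4·m/(4·p_1 + p_2), x_2* = m/(4·p_1 + p_2).
Here 4·32.76 + 26.28 = 157.32, giving x_1* = 4.1953.
At m' = 453.75: x_1* = 11.537. Change: 11.537 − 4.1953 = 7.3417.

Δx_1* = 7.3417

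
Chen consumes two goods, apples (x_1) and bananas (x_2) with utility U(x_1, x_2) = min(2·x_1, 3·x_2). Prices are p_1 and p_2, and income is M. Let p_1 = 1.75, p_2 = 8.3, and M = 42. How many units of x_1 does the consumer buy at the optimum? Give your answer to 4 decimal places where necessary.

x_1* = 5.7666

Demand: x_1*(p_1,p_2,M) = 3·M/(3·p_1 + 2·p_2), x_2* = 2·M/(3·p_1 + 2·p_2).
Here 3·1.75 + 2·8.3 = 21.85, giving x_1* = 5.7666.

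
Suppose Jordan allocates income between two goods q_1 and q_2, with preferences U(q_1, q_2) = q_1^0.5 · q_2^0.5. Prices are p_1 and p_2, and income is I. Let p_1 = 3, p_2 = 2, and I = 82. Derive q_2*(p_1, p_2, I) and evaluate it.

MU_q_1/MU_q_2 = (0.5·q_2)/(0.5·q_1); tangency sets this equal to p_1/p_2.
Rearranging, p_2·q_2 = p_1·q_1. Substituting into the budget gives p_1·q_1·(1 + 1) = I.
Demand: q_1*(p_1,p_2,I) = 0.5·I/p_1 and q_2* = 0.5·I/p_2.
At p_1=3, p_2=2, I=82: q_2* = 0.5·82/2 = 20.5.

q_2* = 20.5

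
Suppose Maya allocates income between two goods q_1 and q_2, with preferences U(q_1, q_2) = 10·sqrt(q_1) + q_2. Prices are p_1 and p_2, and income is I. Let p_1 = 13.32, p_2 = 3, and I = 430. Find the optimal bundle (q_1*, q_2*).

q_1* = 1.2682, q_2* = 137.7027

Utility is quasi-linear in q_2; the FOC for q_1 is 5/√q_1 = p_1/p_2.
Solve: √q_1 = 5·p_2/p_1, so q_1*(p_1,p_2) = (5·p_2/p_1)², and q_2* = (I − p_1·q_1*)/p_2.
Plugging in: q_1* = (5·3/13.32)² = 1.2682, q_2* = 137.7027.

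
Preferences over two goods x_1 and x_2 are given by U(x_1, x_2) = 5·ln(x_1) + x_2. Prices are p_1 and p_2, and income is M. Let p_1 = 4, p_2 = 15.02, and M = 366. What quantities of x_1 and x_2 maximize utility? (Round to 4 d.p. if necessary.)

At the given prices: x_1* = 5·15.02/4 = 18.775, and x_2* = 19.3675.

x_1* = 18.775, x_2* = 19.3675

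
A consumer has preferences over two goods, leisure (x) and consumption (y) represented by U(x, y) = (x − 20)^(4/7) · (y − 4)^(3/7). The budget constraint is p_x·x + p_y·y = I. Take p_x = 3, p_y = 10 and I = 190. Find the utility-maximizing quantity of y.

This is Cobb-Douglas in (x−20, y−4): tangency gives 4/7·p_y·(y−4) = 3/7·p_x·(x−20).
After buying the subsistence bundle (20, 4), a share 4/7 of the remaining income goes to x: x* = 20 + 4/7·(I − 20p_x − 4p_y)/p_x.
Discretionary income = 190 − 20·3 − 4·10 = 90; y* = 4 + 3/7·90/10 = 7.8571.

y* = 7.8571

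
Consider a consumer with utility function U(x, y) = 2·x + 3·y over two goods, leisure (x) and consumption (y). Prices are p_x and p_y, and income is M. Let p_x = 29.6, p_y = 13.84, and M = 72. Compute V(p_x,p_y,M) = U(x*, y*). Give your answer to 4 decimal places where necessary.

Perfect substitutes: compare marginal utility per dollar. 2/p_x vs 3/p_y → 0.0676 vs 0.2168.
y gives more utility per dollar, so spend all income on y: y* = M/p_y, x* = 0.
Numerically: x* = 0, y* = 5.2023.
Utility at the optimum: U(0, 5.2023) = 15.6069.

V = 15.6069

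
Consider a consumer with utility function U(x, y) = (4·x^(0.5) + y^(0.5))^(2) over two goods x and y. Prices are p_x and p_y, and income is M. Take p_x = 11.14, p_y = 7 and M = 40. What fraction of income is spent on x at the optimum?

Substitute y = (y/x)·x into the budget: x* = M/(p_x + p_y·(y/x)).
Numerically y/x = 0.15829, so x* = 40/(11.14 + 7·0.15829) = 3.2658 and y* = 0.15829·3.2658 = 0.5169.
Expenditure on x: 11.14·3.2658 = 36.3814; share = 0.9095.

share on x = 0.9095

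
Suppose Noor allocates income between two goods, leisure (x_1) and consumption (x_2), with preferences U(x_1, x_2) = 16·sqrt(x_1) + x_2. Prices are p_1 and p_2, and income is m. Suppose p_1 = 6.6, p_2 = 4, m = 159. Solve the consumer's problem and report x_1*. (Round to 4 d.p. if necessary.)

x_1* = 23.5078

MU_x_1 = 8/√x_1, MU_x_2 = 1. Tangency: 8/√x_1 = p_1/p_2.
Thus x_1* = (8·p_2/p_1)² — independent of m — with the rest of income spent on x_2.
Plugging in: x_1* = (8·4/6.6)² = 23.5078.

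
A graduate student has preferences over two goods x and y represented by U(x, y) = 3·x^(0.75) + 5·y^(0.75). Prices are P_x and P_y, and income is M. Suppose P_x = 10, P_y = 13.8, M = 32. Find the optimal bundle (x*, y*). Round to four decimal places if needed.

From the CES first-order condition, (3/5)·(y/x)^(0.25) = P_x/P_y.
Solve for the ratio: y/x = [(5/3)·P_x/P_y]^(4).
Substitute y = (y/x)·x into the budget: x* = M/(P_x + P_y·(y/x)).
Numerically y/x = 2.127545, so x* = 32/(10 + 13.8·2.127545) = 0.813 and y* = 2.127545·0.813 = 1.7297.

x* = 0.813, y* = 1.7297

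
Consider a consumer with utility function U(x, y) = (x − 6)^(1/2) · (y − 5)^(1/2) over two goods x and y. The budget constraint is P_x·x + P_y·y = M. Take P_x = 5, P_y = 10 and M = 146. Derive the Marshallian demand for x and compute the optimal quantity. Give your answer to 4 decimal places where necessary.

x* = 12.6

Discretionary income = 146 − 6·5 − 5·10 = 66; x* = 6 + 0.5·66/5 = 12.6.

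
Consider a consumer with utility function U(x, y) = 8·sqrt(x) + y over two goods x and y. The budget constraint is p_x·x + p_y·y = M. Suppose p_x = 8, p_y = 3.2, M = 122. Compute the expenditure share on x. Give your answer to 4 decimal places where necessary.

share on x = 0.1679

MU_x = 4/√x, MU_y = 1. Tangency: 4/√x = p_x/p_y.
Thus x* = (4·p_y/p_x)² — independent of M — with the rest of income spent on y.
Plugging in: x* = (4·3.2/8)² = 2.56, y* = 31.725.
Expenditure on x: 8·2.56 = 20.48; share = 0.1679.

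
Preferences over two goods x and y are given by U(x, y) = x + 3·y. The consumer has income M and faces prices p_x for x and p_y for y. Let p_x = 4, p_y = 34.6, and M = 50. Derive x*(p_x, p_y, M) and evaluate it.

Perfect substitutes: compare marginal utility per dollar. 1/p_x vs 3/p_y → 0.25 vs 0.0867.
x gives more utility per dollar, so spend all income on x: x* = M/p_x, y* = 0.
Numerically: x* = 12.5, y* = 0.

x* = 12.5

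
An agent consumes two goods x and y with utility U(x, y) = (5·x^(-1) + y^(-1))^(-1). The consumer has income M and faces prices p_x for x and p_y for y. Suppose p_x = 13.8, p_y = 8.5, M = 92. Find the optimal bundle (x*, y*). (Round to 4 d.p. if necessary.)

From the CES first-order condition, 5·(y/x)^(2) = p_x/p_y.
Solve for the ratio: y/x = [(1/5)·p_x/p_y]^(0.5).
Substitute y = (y/x)·x into the budget: x* = M/(p_x + p_y·(y/x)).
Numerically y/x = 0.56983, so x* = 92/(13.8 + 8.5·0.56983) = 4.9347 and y* = 0.56983·4.9347 = 2.8119.

x* = 4.9347, y* = 2.8119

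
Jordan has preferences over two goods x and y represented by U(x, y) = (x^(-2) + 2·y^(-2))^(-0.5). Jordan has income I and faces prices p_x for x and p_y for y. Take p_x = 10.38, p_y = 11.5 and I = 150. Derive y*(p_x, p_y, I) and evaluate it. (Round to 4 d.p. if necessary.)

MRS = MU_x/MU_y = (1/2)·(y/x)^(3). Set equal to p_x/p_y.
Hence y/x = (2·p_x/p_y)^(1/(3)), i.e. raised to the 1/3 power.
With the ratio pinned down, the budget gives x* = I/(p_x + p_y·(y/x)) and y* = (y/x)·x*.
Numerically y/x = 1.217615, so x* = 150/(10.38 + 11.5·1.217615) = 6.1519 and y* = 1.217615·6.1519 = 7.4907.

y* = 7.4907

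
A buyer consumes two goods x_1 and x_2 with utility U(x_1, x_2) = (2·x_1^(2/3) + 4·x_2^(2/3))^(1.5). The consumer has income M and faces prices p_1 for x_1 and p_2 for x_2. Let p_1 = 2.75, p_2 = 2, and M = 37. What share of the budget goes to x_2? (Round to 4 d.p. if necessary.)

share on x_2 = 0.938

From the CES first-order condition, (1/2)·(x_2/x_1)^(1/3) = p_1/p_2.
Solve for the ratio: x_2/x_1 = [2·p_1/p_2]^(3).
With the ratio pinned down, the budget gives x_1* = M/(p_1 + p_2·(x_2/x_1)) and x_2* = (x_2/x_1)·x_1*.
Numerically x_2/x_1 = 20.796875, so x_1* = 37/(2.75 + 2·20.796875) = 0.8344 and x_2* = 20.796875·0.8344 = 17.3527.
Expenditure on x_2: 2·17.3527 = 34.7054; share = 0.938.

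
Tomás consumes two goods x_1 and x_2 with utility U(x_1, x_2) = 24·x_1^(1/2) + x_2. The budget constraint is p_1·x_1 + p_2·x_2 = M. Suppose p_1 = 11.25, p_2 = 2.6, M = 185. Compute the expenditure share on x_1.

Set MRS = p_1/p_2: 12·x_1^(−1/2) = p_1/p_2.
Solve: √x_1 = 12·p_2/p_1, so x_1*(p_1,p_2) = (12·p_2/p_1)², and x_2* = (M − p_1·x_1*)/p_2.
Plugging in: x_1* = (12·2.6/11.25)² = 7.6914, x_2* = 37.8738.
Expenditure on x_1: 11.25·7.6914 = 86.528; share = 0.4677.

share on x_1 = 0.4677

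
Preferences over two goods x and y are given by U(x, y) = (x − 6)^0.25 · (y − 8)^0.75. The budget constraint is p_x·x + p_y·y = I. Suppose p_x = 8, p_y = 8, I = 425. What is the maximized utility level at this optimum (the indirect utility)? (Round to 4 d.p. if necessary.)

Let x' = x−6, y' = y−8. MRS = (1/3)·y'/x' = p_x/p_y.
Substituting into the budget: x* = 6 + 0.25·(I − 6·p_x − 8·p_y)/p_x, and y* = 8 + 0.75·(…)/p_y.
Discretionary income = 425 − 6·8 − 8·8 = 313; x* = 6 + 0.25·313/8 = 15.7812; y* = 8 + 0.75·313/8 = 37.3438.
Utility at the optimum: U(15.7812, 37.3438) = 22.2964.

V = 22.2964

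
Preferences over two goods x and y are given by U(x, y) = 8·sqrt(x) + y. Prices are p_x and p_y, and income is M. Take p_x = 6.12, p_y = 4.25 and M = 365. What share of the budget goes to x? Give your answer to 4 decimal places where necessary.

share on x = 0.1294

MU_x = 4/√x, MU_y = 1. Tangency: 4/√x = p_x/p_y.
Thus x* = (4·p_y/p_x)² — independent of M — with the rest of income spent on y.
Plugging in: x* = (4·4.25/6.12)² = 7.716, y* = 74.7712.
Expenditure on x: 6.12·7.716 = 47.2222; share = 0.1294.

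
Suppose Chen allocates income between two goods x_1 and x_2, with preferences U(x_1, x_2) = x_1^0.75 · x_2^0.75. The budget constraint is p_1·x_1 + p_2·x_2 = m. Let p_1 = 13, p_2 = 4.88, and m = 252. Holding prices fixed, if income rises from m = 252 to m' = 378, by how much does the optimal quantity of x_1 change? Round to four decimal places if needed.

Δx_1* = 4.8462

At p_1=13, p_2=4.88, m=252: x_1* = 0.5·252/13 = 9.6923.
At m' = 378: x_1* = 14.5385. Change: 14.5385 − 9.6923 = 4.8462.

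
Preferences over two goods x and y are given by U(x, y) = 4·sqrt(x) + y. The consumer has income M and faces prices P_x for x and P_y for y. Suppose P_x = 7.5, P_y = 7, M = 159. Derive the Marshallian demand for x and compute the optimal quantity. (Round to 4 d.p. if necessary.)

x* = 3.4844

Set MRS = P_x/P_y: 2·x^(−1/2) = P_x/P_y.
Solve: √x = 2·P_y/P_x, so x*(P_x,P_y) = (2·P_y/P_x)², and y* = (M − P_x·x*)/P_y.
Plugging in: x* = (2·7/7.5)² = 3.4844.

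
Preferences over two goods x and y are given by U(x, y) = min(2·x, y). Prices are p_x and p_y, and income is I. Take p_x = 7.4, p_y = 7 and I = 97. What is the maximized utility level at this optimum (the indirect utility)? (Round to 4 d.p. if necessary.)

V = 9.0654

Leontief preferences: the optimum is at the kink where x/1 = y/2, i.e. y = 2·x.
Budget: p_x·x + p_y·2·x = I, so (p_x + 2·p_y)·x = I.
Demand: x*(p_x,p_y,I) = I/(p_x + 2·p_y), y* = 2·I/(p_x + 2·p_y).
Here 7.4 + 2·7 = 21.4, giving x* = 4.5327 and y* = 9.0654.
Utility at the optimum: U(4.5327, 9.0654) = 9.0654.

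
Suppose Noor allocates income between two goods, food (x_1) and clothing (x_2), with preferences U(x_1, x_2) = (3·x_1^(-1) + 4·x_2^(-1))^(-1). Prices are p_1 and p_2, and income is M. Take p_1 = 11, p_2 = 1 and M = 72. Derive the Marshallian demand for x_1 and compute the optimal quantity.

x_1* = 4.8551

MU_x_1 ∝ 3·x_1^(-2), MU_x_2 ∝ 4·x_2^(-2), so MRS = (3/4)·(x_2/x_1)^(2) = p_1/p_2.
Solve for the ratio: x_2/x_1 = [(4/3)·p_1/p_2]^(0.5).
Substitute x_2 = (x_2/x_1)·x_1 into the budget: x_1* = M/(p_1 + p_2·(x_2/x_1)).
Numerically x_2/x_1 = 3.829708, so x_1* = 72/(11 + 1·3.829708) = 4.8551.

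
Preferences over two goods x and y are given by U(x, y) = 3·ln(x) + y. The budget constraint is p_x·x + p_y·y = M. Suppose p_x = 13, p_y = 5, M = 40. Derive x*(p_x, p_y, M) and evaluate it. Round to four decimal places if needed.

So x*(p_x,p_y) = 3·p_y/p_x, independent of income; and y* = (M − 3·p_y)/p_y.
At the given prices: x* = 3·5/13 = 1.1538.

x* = 1.1538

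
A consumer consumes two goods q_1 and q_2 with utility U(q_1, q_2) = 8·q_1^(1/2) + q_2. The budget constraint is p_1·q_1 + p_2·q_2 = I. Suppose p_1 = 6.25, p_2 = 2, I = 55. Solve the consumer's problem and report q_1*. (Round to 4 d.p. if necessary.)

q_1* = 1.6384

Utility is quasi-linear in q_2; the FOC for q_1 is 4/√q_1 = p_1/p_2.
Thus q_1* = (4·p_2/p_1)² — independent of I — with the rest of income spent on q_2.
Plugging in: q_1* = (4·2/6.25)² = 1.6384.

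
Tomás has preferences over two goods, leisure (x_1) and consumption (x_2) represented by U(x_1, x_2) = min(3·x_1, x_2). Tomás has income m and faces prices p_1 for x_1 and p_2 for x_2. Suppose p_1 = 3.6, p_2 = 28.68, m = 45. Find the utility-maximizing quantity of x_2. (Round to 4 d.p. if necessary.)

x_2* = 1.506

Leontief preferences: the optimum is at the kink where x_1/1 = x_2/3, i.e. x_2 = 3·x_1.
Budget: p_1·x_1 + p_2·3·x_1 = m, so (p_1 + 3·p_2)·x_1 = m.
Demand: x_1*(p_1,p_2,m) = m/(p_1 + 3·p_2), x_2* = 3·m/(p_1 + 3·p_2).
Here 3.6 + 3·28.68 = 89.64, giving x_2* = 1.506.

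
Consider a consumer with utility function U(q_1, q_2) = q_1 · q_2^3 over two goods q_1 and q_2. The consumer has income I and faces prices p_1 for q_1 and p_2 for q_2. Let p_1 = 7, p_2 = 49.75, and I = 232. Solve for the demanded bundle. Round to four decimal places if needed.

Demand: q_1*(p_1,p_2,I) = 0.25·I/p_1 and q_2* = 0.75·I/p_2.
At p_1=7, p_2=49.75, I=232: q_1* = 0.25·232/7 = 8.2857, q_2* = 3.4975.

q_1* = 8.2857, q_2* = 3.4975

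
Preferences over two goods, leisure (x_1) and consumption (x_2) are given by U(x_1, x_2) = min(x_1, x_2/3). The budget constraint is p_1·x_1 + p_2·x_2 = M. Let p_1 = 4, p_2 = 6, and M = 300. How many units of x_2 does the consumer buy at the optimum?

x_2* = 40.9091

Leontief preferences: the optimum is at the kink where x_1/1 = x_2/3, i.e. x_2 = 3·x_1.
Budget: p_1·x_1 + p_2·3·x_1 = M, so (p_1 + 3·p_2)·x_1 = M.
Demand: x_1*(p_1,p_2,M) = M/(p_1 + 3·p_2), x_2* = 3·M/(p_1 + 3·p_2).
Here 4 + 3·6 = 22, giving x_2* = 40.9091.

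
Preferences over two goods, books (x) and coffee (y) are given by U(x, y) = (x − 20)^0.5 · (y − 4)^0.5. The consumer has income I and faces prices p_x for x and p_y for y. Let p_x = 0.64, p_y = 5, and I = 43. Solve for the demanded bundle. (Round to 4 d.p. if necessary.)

After buying the subsistence bundle (20, 4), a share 0.5 of the remaining income goes to x: x* = 20 + 0.5·(I − 20p_x − 4p_y)/p_x.
Discretionary income = 43 − 20·0.64 − 4·5 = 10.2; x* = 20 + 0.5·10.2/0.64 = 27.9688; y* = 4 + 0.5·10.2/5 = 5.02.

x* = 27.9688, y* = 5.02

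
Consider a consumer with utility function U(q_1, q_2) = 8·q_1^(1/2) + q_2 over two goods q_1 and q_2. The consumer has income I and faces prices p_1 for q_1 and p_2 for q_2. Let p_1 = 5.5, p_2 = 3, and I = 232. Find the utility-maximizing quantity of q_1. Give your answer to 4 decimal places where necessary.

q_1* = 4.7603

Set MRS = p_1/p_2: 4·q_1^(−1/2) = p_1/p_2.
Thus q_1* = (4·p_2/p_1)² — independent of I — with the rest of income spent on q_2.
Plugging in: q_1* = (4·3/5.5)² = 4.7603.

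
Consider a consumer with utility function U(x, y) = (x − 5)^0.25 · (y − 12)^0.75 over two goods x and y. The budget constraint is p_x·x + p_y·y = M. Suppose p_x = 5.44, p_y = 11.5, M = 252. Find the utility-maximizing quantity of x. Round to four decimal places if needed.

x* = 8.989

MRS = (1/3)·(y−12)/(x−5). Tangency with p_x/p_y gives y−12 = 3·(p_x/p_y)·(x−5).
After buying the subsistence bundle (5, 12), a share 0.25 of the remaining income goes to x: x* = 5 + 0.25·(M − 5p_x − 12p_y)/p_x.
Discretionary income = 252 − 5·5.44 − 12·11.5 = 86.8; x* = 5 + 0.25·86.8/5.44 = 8.989.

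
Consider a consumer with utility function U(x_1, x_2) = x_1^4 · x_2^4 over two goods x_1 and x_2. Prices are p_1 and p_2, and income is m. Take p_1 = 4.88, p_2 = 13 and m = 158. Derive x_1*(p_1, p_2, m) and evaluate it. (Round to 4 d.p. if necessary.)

x_1* = 16.1885

Demand: x_1*(p_1,p_2,m) = 0.5·m/p_1 and x_2* = 0.5·m/p_2.
At p_1=4.88, p_2=13, m=158: x_1* = 0.5·158/4.88 = 16.1885.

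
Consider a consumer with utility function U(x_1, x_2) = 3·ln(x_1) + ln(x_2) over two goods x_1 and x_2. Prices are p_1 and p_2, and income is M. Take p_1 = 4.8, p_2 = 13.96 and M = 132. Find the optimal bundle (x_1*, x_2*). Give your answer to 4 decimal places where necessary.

x_1* = 20.625, x_2* = 2.3639

MU_x_1/MU_x_2 = (3·x_2)/(x_1); tangency sets this equal to p_1/p_2.
Rearranging, p_2·x_2 = (1/3)·p_1·x_1. Substituting into the budget gives p_1·x_1·(1 + (1/3)) = M.
Demand: x_1*(p_1,p_2,M) = 0.75·M/p_1 and x_2* = 0.25·M/p_2.
At p_1=4.8, p_2=13.96, M=132: x_1* = 0.75·132/4.8 = 20.625, x_2* = 2.3639.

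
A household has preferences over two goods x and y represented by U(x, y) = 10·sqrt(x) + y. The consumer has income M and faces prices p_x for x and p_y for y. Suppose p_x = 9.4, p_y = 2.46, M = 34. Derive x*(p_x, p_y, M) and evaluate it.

x* = 1.7122

Utility is quasi-linear in y; the FOC for x is 5/√x = p_x/p_y.
Thus x* = (5·p_y/p_x)² — independent of M — with the rest of income spent on y.
Plugging in: x* = (5·2.46/9.4)² = 1.7122.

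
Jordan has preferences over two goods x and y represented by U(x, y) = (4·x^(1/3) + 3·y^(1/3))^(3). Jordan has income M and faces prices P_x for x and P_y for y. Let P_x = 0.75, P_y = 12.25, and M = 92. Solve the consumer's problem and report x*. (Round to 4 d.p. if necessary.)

x* = 105.6821

From the CES first-order condition, (4/3)·(y/x)^(2/3) = P_x/P_y.
Solve for the ratio: y/x = [(3/4)·P_x/P_y]^(1.5).
Substitute y = (y/x)·x into the budget: x* = M/(P_x + P_y·(y/x)).
Numerically y/x = 0.00984, so x* = 92/(0.75 + 12.25·0.00984) = 105.6821.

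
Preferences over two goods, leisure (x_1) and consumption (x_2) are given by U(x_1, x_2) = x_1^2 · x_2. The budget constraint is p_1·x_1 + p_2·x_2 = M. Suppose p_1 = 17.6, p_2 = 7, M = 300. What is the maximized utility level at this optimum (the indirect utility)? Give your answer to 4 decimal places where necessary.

V = 1844.7462

Tangency: MRS = 2·x_2/x_1 = p_1/p_2.
Rearranging, p_2·x_2 = (1/2)·p_1·x_1. Substituting into the budget gives p_1·x_1·(1 + (1/2)) = M.
Demand: x_1*(p_1,p_2,M) = 2/3·M/p_1 and x_2* = 1/3·M/p_2.
At p_1=17.6, p_2=7, M=300: x_1* = 2/3·300/17.6 = 11.3636, x_2* = 14.2857.
Utility at the optimum: U(11.3636, 14.2857) = 1844.7462.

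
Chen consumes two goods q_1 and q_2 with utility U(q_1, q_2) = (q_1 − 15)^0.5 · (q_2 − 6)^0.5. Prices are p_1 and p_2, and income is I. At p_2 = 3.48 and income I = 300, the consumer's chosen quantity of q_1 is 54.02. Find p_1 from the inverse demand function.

MRS = (q_2−6)/(q_1−15). Tangency with p_1/p_2 gives q_2−6 = (p_1/p_2)·(q_1−15).
After buying the subsistence bundle (15, 6), a share 0.5 of the remaining income goes to q_1: q_1* = 15 + 0.5·(I − 15p_1 − 6p_2)/p_1.
Set q_1* = 54.02 in the demand function and solve for p_1: p_1 = 3.

p_1 = 3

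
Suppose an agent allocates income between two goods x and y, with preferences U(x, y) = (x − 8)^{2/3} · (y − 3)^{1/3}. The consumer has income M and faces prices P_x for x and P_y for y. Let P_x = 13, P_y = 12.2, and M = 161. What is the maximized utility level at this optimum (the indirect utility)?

V = 0.8481

Discretionary income = 161 − 8·13 − 3·12.2 = 20.4; x* = 8 + 2/3·20.4/13 = 9.0462; y* = 3 + 1/3·20.4/12.2 = 3.5574.
Utility at the optimum: U(9.0462, 3.5574) = 0.8481.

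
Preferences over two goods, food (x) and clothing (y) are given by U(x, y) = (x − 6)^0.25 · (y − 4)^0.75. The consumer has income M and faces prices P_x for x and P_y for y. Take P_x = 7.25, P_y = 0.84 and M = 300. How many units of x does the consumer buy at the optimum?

Substituting into the budget: x* = 6 + 0.25·(M − 6·P_x − 4·P_y)/P_x, and y* = 4 + 0.75·(…)/P_y.
Discretionary income = 300 − 6·7.25 − 4·0.84 = 253.14; x* = 6 + 0.25·253.14/7.25 = 14.729.

x* = 14.729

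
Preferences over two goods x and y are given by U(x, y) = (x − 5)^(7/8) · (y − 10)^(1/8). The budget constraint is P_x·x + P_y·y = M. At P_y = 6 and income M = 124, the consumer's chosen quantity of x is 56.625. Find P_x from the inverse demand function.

This is Cobb-Douglas in (x−5, y−10): tangency gives 0.875·P_y·(y−10) = 0.125·P_x·(x−5).
Substituting into the budget: x* = 5 + 0.875·(M − 5·P_x − 10·P_y)/P_x, and y* = 10 + 0.125·(…)/P_y.
Set x* = 56.625 in the demand function and solve for P_x: P_x = 1.

P_x = 1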